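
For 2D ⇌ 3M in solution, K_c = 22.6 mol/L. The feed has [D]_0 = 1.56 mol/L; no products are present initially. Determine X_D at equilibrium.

Let X = conversion of D; extent ξ = 1.56X/2 mol/L.
Concentrations: [D] = 1.56 − 1.56X; [M] = 2.34X.
K_c = [M]^3 / ([D]^2).
Setting equal to 22.6 and solving for X on (0,1) gives X = 0.711.

X = 0.711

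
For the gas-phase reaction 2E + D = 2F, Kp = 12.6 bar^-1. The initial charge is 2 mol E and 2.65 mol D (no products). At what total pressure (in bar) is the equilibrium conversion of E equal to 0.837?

P = 4.4 bar

Take 2 mol E as basis and let X be its fractional conversion, so ξ = X.
Species balance: n_E = 2 − 2X; n_D = 2.65 − X; n_F = 2X.
Total moles n_T = 4.65 − X.
Kp = p_F^2 / (p_E^2 p_D) with p_i = (n_i/n_T)·P.
At X = 0.837: the mole-fraction product g(X) = Π y_i^ν_i = 55.46. Since Kp = g(X)·P^{-1}, P = (g/Kp)^(1/1) = (55.46/12.6)^(1/1) = 4.4 bar.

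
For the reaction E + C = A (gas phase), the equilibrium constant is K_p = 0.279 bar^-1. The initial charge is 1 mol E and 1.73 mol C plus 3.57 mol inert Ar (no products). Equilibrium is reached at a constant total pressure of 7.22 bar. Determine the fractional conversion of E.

Let X = conversion of E (basis 1 mol E); extent of reaction ξ = X.
Moles: n_E = 1 − X; n_C = 1.73 − X; n_A = X; n_I = 3.57 (inert).
Summing: n_T = 6.3 − X.
Mole fractions y_i = n_i/n_T; K_p = p_A / (p_E p_C) with p_i = y_i·P.
Setting this equal to 0.279 bar^-1 and taking the physical root (0 < X < 1) gives X = 0.322.

X = 0.322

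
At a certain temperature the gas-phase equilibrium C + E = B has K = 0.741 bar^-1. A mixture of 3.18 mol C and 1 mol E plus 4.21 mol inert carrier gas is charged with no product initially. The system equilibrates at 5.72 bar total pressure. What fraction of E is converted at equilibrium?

Let X = conversion of E (basis 1 mol E); extent of reaction ξ = X.
At extent ξ: n_C = 3.18 − X; n_E = 1 − X; n_B = X; n_I = 4.21 (inert).
n_T = Σnᵢ = 8.39 − X.
With p_i = (n_i/n_T)P, K = p_B / (p_C p_E).
This yields a degree-2 equation in X; solving on (0,1), X = 0.585.

X = 0.585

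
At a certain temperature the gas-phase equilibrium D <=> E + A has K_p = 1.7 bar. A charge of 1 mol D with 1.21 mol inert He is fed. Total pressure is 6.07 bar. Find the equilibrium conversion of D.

Basis: 1 mol D initially; let X = conversion of D. Extent ξ = X.
Mole table: n_D = 1 − X; n_E = X; n_A = X; n_I = 1.21 (inert).
Total moles n_T = 2.21 + X.
Mole fractions y_i = n_i/n_T; K_p = p_E p_A / (p_D) with p_i = y_i·P.
This yields a degree-2 equation in X; solving on (0,1), X = 0.575.

X = 0.575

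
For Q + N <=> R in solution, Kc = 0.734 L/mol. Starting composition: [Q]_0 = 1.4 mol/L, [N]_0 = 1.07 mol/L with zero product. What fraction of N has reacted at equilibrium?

Let X = conversion of N; extent ξ = 1.07·X mol/L.
Concentrations: [Q] = 1.4 − 1.07X; [N] = 1.07 − 1.07X; [R] = 1.07X.
Kc = [R] / ([Q] [N]).
This equals 0.734 at X = 0.413 (the root in 0 < X < 1).

X = 0.413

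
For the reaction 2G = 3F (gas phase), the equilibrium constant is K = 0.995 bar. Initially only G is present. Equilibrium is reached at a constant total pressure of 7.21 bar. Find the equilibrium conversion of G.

X = 0.287

Let X = conversion of G (basis 1 mol G); extent of reaction ξ = 0.5X.
Moles: n_G = 1 − X; n_F = 1.5X.
Total moles n_T = 1 + 0.5X.
With p_i = (n_i/n_T)P, K = p_F^3 / (p_G^2).
This yields a degree-3 equation in X; solving on (0,1), X = 0.287.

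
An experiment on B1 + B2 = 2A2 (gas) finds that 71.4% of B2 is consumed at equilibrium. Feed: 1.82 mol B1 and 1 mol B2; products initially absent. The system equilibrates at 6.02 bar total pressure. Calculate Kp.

Basis: 1 mol B2 initially; let X = conversion of B2. Extent ξ = X.
Species balance: n_B1 = 1.82 − X; n_B2 = 1 − X; n_A2 = 2X.
n_T stays at 2.82 (no change in mole number).
At X = 0.714: n_B1 = 1.11, n_B2 = 0.286, n_A2 = 1.43, n_T = 2.82.
p_i = (n_i/n_T)·P. Kp = p_A2^2 / (p_B1 p_B2) = 6.45.

Kp = 6.45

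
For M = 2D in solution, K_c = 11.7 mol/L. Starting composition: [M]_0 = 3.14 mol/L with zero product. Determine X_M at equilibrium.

X = 0.606

Let X = conversion of M; extent ξ = 3.14·X mol/L.
Concentrations: [M] = 3.14 − 3.14X; [D] = 6.28X.
K_c = [D]^2 / ([M]).
This equals 11.7 at X = 0.606 (the root in 0 < X < 1).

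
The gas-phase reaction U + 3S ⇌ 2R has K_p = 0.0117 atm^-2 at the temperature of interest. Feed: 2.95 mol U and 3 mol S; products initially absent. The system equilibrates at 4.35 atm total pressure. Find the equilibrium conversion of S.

X = 0.243

Take 3 mol S as basis and let X be its fractional conversion, so ξ = X.
Moles: n_U = 2.95 − X; n_S = 3 − 3X; n_R = 2X.
Total moles n_T = 5.95 − 2X.
y_i = n_i/n_T, p_i = y_i·P. K_p = p_R^2 / (p_U p_S^3).
Equating to 0.0117 atm^-2 and solving on 0 < X < 1: X = 0.243.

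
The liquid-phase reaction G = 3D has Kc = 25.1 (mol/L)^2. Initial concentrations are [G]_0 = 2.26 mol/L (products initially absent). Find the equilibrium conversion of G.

X = 0.461

Let X = conversion of G; extent ξ = 2.26·X mol/L.
Concentrations: [G] = 2.26 − 2.26X; [D] = 6.78X.
Kc = [D]^3 / ([G]).
Setting equal to 25.1 and solving for X on (0,1) gives X = 0.461.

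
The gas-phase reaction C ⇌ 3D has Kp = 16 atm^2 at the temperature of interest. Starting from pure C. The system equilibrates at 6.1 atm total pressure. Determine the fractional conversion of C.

X = 0.306

Take 1 mol C as basis and let X be its fractional conversion, so ξ = X.
Species balance: n_C = 1 − X; n_D = 3X.
n_T = Σnᵢ = 1 + 2X.
y_i = n_i/n_T, p_i = y_i·P. Kp = p_D^3 / (p_C).
Setting this equal to 16 atm^2 and taking the physical root (0 < X < 1) gives X = 0.306.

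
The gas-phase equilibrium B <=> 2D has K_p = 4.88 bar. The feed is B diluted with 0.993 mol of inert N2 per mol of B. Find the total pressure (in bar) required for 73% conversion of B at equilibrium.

P = 1.68 bar

Basis: 1 mol B initially; let X = conversion of B. Extent ξ = X.
Species balance: n_B = 1 − X; n_D = 2X; n_I = 0.993 (inert).
n_T = Σnᵢ = 1.99 + X.
K_p = p_D^2 / (p_B) with p_i = (n_i/n_T)·P.
At X = 0.73: the mole-fraction product g(X) = Π y_i^ν_i = 2.899. Since K_p = g(X)·P^{1}, P = (K_p/g)^(1/1) = (4.88/2.899)^(1/1) = 1.68 bar.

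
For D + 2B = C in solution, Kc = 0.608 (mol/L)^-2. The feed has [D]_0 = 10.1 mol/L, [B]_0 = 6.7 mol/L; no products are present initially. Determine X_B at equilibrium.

Let X = conversion of B; extent ξ = 6.7X/2 mol/L.
Concentrations: [D] = 10.1 − 3.35X; [B] = 6.7 − 6.7X; [C] = 3.35X.
Kc = [C] / ([D] [B]^2).
Equating to 0.608 (mol/L)^-2: the physical root is X = 0.877.

X = 0.877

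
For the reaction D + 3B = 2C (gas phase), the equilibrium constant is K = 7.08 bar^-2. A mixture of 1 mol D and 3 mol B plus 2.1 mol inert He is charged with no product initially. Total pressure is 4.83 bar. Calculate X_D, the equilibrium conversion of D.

Take 1 mol D as basis and let X be its fractional conversion, so ξ = X.
At extent ξ: n_D = 1 − X; n_B = 3 − 3X; n_C = 2X; n_I = 2.1 (inert).
Summing: n_T = 6.1 − 2X.
y_i = n_i/n_T, p_i = y_i·P. K = p_C^2 / (p_D p_B^3).
Substituting and setting equal to 7.08 bar^-2 gives a polynomial in X; the root in (0,1) is X = 0.688.

X = 0.688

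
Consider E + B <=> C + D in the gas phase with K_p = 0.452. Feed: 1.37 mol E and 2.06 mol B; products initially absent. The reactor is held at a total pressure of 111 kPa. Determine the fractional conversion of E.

X = 0.486

Take 1.37 mol E as basis and let X be its fractional conversion, so ξ = 1.37X.
At extent ξ: n_E = 1.37 − 1.37X; n_B = 2.06 − 1.37X; n_C = 1.37X; n_D = 1.37X.
Since Δν = 0, n_T = 3.43 throughout.
Mole fractions y_i = n_i/n_T; K_p = p_C p_D / (p_E p_B) with p_i = y_i·P.
Substituting and setting equal to 0.452 gives a polynomial in X; the root in (0,1) is X = 0.486.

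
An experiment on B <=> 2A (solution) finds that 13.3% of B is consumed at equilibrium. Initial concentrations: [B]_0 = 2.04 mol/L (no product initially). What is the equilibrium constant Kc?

Kc = 0.166 mol/L

Let X = conversion of B.
Concentrations: [B] = 2.04 − 2.04X; [A] = 4.08X.
At X = 0.133: [B] = 1.77, [A] = 0.543.
Kc = [A]^2 / ([B]) = 0.166 mol/L.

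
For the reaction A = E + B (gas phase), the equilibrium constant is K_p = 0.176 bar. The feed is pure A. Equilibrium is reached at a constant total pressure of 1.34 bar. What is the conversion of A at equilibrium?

Basis: 1 mol A initially; let X = conversion of A. Extent ξ = X.
Species balance: n_A = 1 − X; n_E = X; n_B = X.
n_T = Σnᵢ = 1 + X.
With p_i = (n_i/n_T)P, K_p = p_E p_B / (p_A).
Setting this equal to 0.176 bar and taking the physical root (0 < X < 1) gives X = 0.341.

X = 0.341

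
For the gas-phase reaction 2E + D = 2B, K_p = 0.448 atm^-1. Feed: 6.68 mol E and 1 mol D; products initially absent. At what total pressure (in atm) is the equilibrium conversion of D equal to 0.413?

P = 0.55 atm

Let X = conversion of D (basis 1 mol D); extent of reaction ξ = X.
At extent ξ: n_E = 6.68 − 2X; n_D = 1 − X; n_B = 2X.
Total moles n_T = 7.68 − X.
K_p = p_B^2 / (p_E^2 p_D) with p_i = (n_i/n_T)·P.
At X = 0.413: the mole-fraction product g(X) = Π y_i^ν_i = 0.2465. Since K_p = g(X)·P^{-1}, P = (g/K_p)^(1/1) = (0.2465/0.448)^(1/1) = 0.55 atm.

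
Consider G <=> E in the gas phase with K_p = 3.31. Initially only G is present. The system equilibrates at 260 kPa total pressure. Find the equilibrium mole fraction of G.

y_G = 0.232

Take 1 mol G as basis and let X be its fractional conversion, so ξ = X.
Species balance: n_G = 1 − X; n_E = X.
Since Δν = 0, n_T = 1 throughout.
y_i = n_i/n_T, p_i = y_i·P. K_p = p_E / (p_G).
Substituting and setting equal to 3.31 gives a polynomial in X; the root in (0,1) is X = 0.768.
Then n_G = 0.232, n_T = 1, so y_G = 0.232.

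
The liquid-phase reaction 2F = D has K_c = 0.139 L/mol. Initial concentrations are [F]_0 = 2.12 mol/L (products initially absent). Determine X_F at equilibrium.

Let X = conversion of F; extent ξ = 2.12X/2 mol/L.
Concentrations: [F] = 2.12 − 2.12X; [D] = 1.06X.
K_c = [D] / ([F]^2).
This equals 0.139 at X = 0.294 (the root in 0 < X < 1).

X = 0.294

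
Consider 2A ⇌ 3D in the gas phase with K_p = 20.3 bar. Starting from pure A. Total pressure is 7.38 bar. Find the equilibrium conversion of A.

Basis: 1 mol A initially; let X = conversion of A. Extent ξ = 0.5X.
Moles: n_A = 1 − X; n_D = 1.5X.
Summing: n_T = 1 + 0.5X.
With p_i = (n_i/n_T)P, K_p = p_D^3 / (p_A^2).
This yields a degree-3 equation in X; solving on (0,1), X = 0.575.

X = 0.575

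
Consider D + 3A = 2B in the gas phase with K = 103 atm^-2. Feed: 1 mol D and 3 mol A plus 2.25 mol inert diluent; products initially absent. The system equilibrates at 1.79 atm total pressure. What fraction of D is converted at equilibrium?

Basis: 1 mol D initially; let X = conversion of D. Extent ξ = X.
At extent ξ: n_D = 1 − X; n_A = 3 − 3X; n_B = 2X; n_I = 2.25 (inert).
Total moles n_T = 6.25 − 2X.
Mole fractions y_i = n_i/n_T; K = p_B^2 / (p_D p_A^3) with p_i = y_i·P.
Substituting and setting equal to 103 atm^-2 gives a polynomial in X; the root in (0,1) is X = 0.728.

X = 0.728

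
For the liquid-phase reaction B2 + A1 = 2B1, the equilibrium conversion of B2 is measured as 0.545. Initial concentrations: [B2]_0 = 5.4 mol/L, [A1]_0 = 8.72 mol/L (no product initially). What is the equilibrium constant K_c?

K_c = 2.44

Let X = conversion of B2.
Concentrations: [B2] = 5.4 − 5.4X; [A1] = 8.72 − 5.4X; [B1] = 10.8X.
At X = 0.545: [B2] = 2.46, [A1] = 5.78, [B1] = 5.89.
K_c = [B1]^2 / ([B2] [A1]) = 2.44.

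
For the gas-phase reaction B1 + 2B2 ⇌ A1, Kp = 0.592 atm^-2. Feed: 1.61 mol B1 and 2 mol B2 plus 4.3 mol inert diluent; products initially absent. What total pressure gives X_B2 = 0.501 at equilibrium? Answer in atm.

Take 2 mol B2 as basis and let X be its fractional conversion, so ξ = X.
At extent ξ: n_B1 = 1.61 − X; n_B2 = 2 − 2X; n_A1 = X; n_I = 4.3 (inert).
Total moles n_T = 7.91 − 2X.
Kp = p_A1 / (p_B1 p_B2^2) with p_i = (n_i/n_T)·P.
At X = 0.501: the mole-fraction product g(X) = Π y_i^ν_i = 21.64. Since Kp = g(X)·P^{-2}, P = (g/Kp)^(1/2) = (21.64/0.592)^(1/2) = 6.05 atm.

P = 6.05 atm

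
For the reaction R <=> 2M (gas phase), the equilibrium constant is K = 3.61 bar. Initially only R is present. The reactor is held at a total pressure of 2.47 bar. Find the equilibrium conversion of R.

X = 0.517

Take 1 mol R as basis and let X be its fractional conversion, so ξ = X.
Species balance: n_R = 1 − X; n_M = 2X.
Summing: n_T = 1 + X.
y_i = n_i/n_T, p_i = y_i·P. K = p_M^2 / (p_R).
This yields a degree-2 equation in X; solving on (0,1), X = 0.517.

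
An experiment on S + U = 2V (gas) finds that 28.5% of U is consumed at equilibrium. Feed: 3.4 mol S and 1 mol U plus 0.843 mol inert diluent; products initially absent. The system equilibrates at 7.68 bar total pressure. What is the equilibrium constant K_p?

K_p = 0.146

Take 1 mol U as basis and let X be its fractional conversion, so ξ = X.
Species balance: n_S = 3.4 − X; n_U = 1 − X; n_V = 2X; n_I = 0.843 (inert).
Since Δν = 0, n_T = 5.24 throughout.
At X = 0.285: n_S = 3.11, n_U = 0.715, n_V = 0.57, n_T = 5.24.
p_i = (n_i/n_T)·P. K_p = p_V^2 / (p_S p_U) = 0.146.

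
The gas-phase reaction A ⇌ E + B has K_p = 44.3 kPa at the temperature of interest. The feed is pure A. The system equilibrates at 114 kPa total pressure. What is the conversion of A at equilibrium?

Basis: 1 mol A initially; let X = conversion of A. Extent ξ = X.
Moles: n_A = 1 − X; n_E = X; n_B = X.
Total moles n_T = 1 + X.
With p_i = (n_i/n_T)P, K_p = p_E p_B / (p_A).
Equating to 44.3 kPa and solving on 0 < X < 1: X = 0.529.

X = 0.529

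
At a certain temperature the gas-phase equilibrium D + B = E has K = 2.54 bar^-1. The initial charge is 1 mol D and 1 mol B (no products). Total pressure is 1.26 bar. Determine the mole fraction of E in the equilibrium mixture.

y_E = 0.344

Take 1 mol D as basis and let X be its fractional conversion, so ξ = X.
Moles: n_D = 1 − X; n_B = 1 − X; n_E = X.
Total moles n_T = 2 − X.
Mole fractions y_i = n_i/n_T; K = p_E / (p_D p_B) with p_i = y_i·P.
Setting this equal to 2.54 bar^-1 and taking the physical root (0 < X < 1) gives X = 0.512.
Then n_E = 0.512, n_T = 1.49, so y_E = 0.344.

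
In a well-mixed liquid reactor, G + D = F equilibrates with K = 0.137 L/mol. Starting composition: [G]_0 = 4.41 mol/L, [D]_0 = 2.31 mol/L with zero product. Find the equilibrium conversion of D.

X = 0.333

Let X = conversion of D; extent ξ = 2.31·X mol/L.
Concentrations: [G] = 4.41 − 2.31X; [D] = 2.31 − 2.31X; [F] = 2.31X.
K = [F] / ([G] [D]).
Solving K = 0.137 for X ∈ (0,1): X = 0.333.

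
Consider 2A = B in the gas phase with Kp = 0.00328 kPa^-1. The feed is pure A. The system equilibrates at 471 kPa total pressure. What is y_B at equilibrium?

y_B = 0.456

Take 1 mol A as basis and let X be its fractional conversion, so ξ = 0.5X.
Species balance: n_A = 1 − X; n_B = 0.5X.
Summing: n_T = 1 − 0.5X.
Mole fractions y_i = n_i/n_T; Kp = p_B / (p_A^2) with p_i = y_i·P.
Equating to 0.00328 kPa^-1 and solving on 0 < X < 1: X = 0.627.
Then n_B = 0.313, n_T = 0.687, so y_B = 0.456.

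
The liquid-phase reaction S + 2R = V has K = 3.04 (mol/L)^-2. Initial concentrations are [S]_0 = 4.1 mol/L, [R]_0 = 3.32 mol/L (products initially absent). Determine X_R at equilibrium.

X = 0.872

Let X = conversion of R; extent ξ = 3.32X/2 mol/L.
Concentrations: [S] = 4.1 − 1.66X; [R] = 3.32 − 3.32X; [V] = 1.66X.
K = [V] / ([S] [R]^2).
Setting equal to 3.04 and solving for X on (0,1) gives X = 0.872.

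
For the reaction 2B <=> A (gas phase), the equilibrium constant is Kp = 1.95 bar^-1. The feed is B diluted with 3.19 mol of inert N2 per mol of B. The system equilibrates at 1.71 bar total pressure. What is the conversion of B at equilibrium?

Let X = conversion of B (basis 1 mol B); extent of reaction ξ = 0.5X.
Species balance: n_B = 1 − X; n_A = 0.5X; n_I = 3.19 (inert).
Total moles n_T = 4.19 − 0.5X.
With p_i = (n_i/n_T)P, Kp = p_A / (p_B^2).
Equating to 1.95 bar^-1 and solving on 0 < X < 1: X = 0.471.

X = 0.471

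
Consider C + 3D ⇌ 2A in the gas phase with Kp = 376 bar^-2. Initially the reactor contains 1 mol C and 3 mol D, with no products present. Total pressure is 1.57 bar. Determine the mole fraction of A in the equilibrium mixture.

Basis: 1 mol C initially; let X = conversion of C. Extent ξ = X.
Moles: n_C = 1 − X; n_D = 3 − 3X; n_A = 2X.
Summing: n_T = 4 − 2X.
y_i = n_i/n_T, p_i = y_i·P. Kp = p_A^2 / (p_C p_D^3).
This yields a degree-4 equation in X; solving on (0,1), X = 0.843.
Then n_A = 1.69, n_T = 2.31, so y_A = 0.729.

y_A = 0.729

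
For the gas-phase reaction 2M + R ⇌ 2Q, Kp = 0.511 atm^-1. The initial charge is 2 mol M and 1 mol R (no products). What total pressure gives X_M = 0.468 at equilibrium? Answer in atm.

Let X = conversion of M (basis 2 mol M); extent of reaction ξ = X.
At extent ξ: n_M = 2 − 2X; n_R = 1 − X; n_Q = 2X.
Summing: n_T = 3 − X.
Kp = p_Q^2 / (p_M^2 p_R) with p_i = (n_i/n_T)·P.
At X = 0.468: the mole-fraction product g(X) = Π y_i^ν_i = 3.683. Since Kp = g(X)·P^{-1}, P = (g/Kp)^(1/1) = (3.683/0.511)^(1/1) = 7.21 atm.

P = 7.21 atm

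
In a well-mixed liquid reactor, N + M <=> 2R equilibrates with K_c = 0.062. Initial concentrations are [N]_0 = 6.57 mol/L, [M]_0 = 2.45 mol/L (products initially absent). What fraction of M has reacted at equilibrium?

Let X = conversion of M; extent ξ = 2.45·X mol/L.
Concentrations: [N] = 6.57 − 2.45X; [M] = 2.45 − 2.45X; [R] = 4.9X.
K_c = [R]^2 / ([N] [M]).
Equating to 0.062: the physical root is X = 0.179.

X = 0.179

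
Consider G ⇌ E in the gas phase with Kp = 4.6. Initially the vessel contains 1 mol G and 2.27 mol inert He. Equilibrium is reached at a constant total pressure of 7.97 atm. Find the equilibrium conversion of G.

Basis: 1 mol G initially; let X = conversion of G. Extent ξ = X.
Species balance: n_G = 1 − X; n_E = X; n_I = 2.27 (inert).
n_T stays at 3.27 (no change in mole number).
y_i = n_i/n_T, p_i = y_i·P. Kp = p_E / (p_G).
This yields a degree-1 equation in X; solving on (0,1), X = 0.821.

X = 0.821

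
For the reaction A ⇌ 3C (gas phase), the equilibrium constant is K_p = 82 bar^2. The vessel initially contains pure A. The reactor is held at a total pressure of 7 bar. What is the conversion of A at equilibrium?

Basis: 1 mol A initially; let X = conversion of A. Extent ξ = X.
Moles: n_A = 1 − X; n_C = 3X.
Summing: n_T = 1 + 2X.
y_i = n_i/n_T, p_i = y_i·P. K_p = p_C^3 / (p_A).
This yields a degree-3 equation in X; solving on (0,1), X = 0.499.

X = 0.499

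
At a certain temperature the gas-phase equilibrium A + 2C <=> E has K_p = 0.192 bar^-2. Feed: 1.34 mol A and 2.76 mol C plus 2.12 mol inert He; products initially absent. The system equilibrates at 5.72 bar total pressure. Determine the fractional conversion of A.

Let X = conversion of A (basis 1.34 mol A); extent of reaction ξ = 1.34X.
Mole table: n_A = 1.34 − 1.34X; n_C = 2.76 − 2.68X; n_E = 1.34X; n_I = 2.12 (inert).
n_T = Σnᵢ = 6.22 − 2.68X.
y_i = n_i/n_T, p_i = y_i·P. K_p = p_E / (p_A p_C^2).
Setting this equal to 0.192 bar^-2 and taking the physical root (0 < X < 1) gives X = 0.402.

X = 0.402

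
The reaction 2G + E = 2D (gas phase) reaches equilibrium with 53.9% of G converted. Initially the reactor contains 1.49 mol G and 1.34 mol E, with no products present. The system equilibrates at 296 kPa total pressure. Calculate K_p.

Take 1.49 mol G as basis and let X be its fractional conversion, so ξ = 0.745X.
At extent ξ: n_G = 1.49 − 1.49X; n_E = 1.34 − 0.745X; n_D = 1.49X.
n_T = Σnᵢ = 2.83 − 0.745X.
At X = 0.539: n_G = 0.687, n_E = 0.938, n_D = 0.803, n_T = 2.43.
p_i = (n_i/n_T)·P. K_p = p_D^2 / (p_G^2 p_E) = 0.012 kPa^-1.

K_p = 0.012 kPa^-1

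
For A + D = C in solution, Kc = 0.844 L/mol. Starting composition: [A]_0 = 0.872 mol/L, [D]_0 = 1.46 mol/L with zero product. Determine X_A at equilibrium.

Let X = conversion of A; extent ξ = 0.872·X mol/L.
Concentrations: [A] = 0.872 − 0.872X; [D] = 1.46 − 0.872X; [C] = 0.872X.
Kc = [C] / ([A] [D]).
Solving Kc = 0.844 for X ∈ (0,1): X = 0.470.

X = 0.470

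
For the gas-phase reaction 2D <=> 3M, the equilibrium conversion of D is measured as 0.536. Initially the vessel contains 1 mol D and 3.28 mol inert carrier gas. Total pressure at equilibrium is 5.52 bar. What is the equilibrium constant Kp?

Kp = 2.93 bar

Take 1 mol D as basis and let X be its fractional conversion, so ξ = 0.5X.
Species balance: n_D = 1 − X; n_M = 1.5X; n_I = 3.28 (inert).
n_T = Σnᵢ = 4.28 + 0.5X.
At X = 0.536: n_D = 0.464, n_M = 0.804, n_T = 4.55.
p_i = (n_i/n_T)·P. Kp = p_M^3 / (p_D^2) = 2.93 bar.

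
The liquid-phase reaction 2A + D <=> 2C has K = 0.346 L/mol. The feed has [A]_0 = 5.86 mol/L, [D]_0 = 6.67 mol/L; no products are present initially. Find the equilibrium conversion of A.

X = 0.568

Let X = conversion of A; extent ξ = 5.86X/2 mol/L.
Concentrations: [A] = 5.86 − 5.86X; [D] = 6.67 − 2.93X; [C] = 5.86X.
K = [C]^2 / ([A]^2 [D]).
Solving K = 0.346 for X ∈ (0,1): X = 0.568.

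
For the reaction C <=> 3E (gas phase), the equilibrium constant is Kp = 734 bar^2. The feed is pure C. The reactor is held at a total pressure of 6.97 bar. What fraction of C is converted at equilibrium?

Basis: 1 mol C initially; let X = conversion of C. Extent ξ = X.
Moles: n_C = 1 − X; n_E = 3X.
Summing: n_T = 1 + 2X.
With p_i = (n_i/n_T)P, Kp = p_E^3 / (p_C).
Equating to 734 bar^2 and solving on 0 < X < 1: X = 0.850.

X = 0.850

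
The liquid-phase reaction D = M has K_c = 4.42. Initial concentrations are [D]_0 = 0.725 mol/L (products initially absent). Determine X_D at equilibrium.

Let X = conversion of D; extent ξ = 0.725·X mol/L.
Concentrations: [D] = 0.725 − 0.725X; [M] = 0.725X.
K_c = [M] / ([D]).
Solving K_c = 4.42 for X ∈ (0,1): X = 0.815.

X = 0.815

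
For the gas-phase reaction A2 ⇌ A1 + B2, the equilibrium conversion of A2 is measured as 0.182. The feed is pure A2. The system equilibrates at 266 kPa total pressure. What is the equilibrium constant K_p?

K_p = 9.11 kPa

Take 1 mol A2 as basis and let X be its fractional conversion, so ξ = X.
At extent ξ: n_A2 = 1 − X; n_A1 = X; n_B2 = X.
Total moles n_T = 1 + X.
At X = 0.182: n_A2 = 0.818, n_A1 = 0.182, n_B2 = 0.182, n_T = 1.18.
p_i = (n_i/n_T)·P. K_p = p_A1 p_B2 / (p_A2) = 9.11 kPa.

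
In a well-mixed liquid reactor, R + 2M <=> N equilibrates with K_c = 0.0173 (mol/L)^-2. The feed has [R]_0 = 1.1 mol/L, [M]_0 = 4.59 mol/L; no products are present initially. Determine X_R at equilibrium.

Let X = conversion of R; extent ξ = 1.1·X mol/L.
Concentrations: [R] = 1.1 − 1.1X; [M] = 4.59 − 2.2X; [N] = 1.1X.
K_c = [N] / ([R] [M]^2).
Setting equal to 0.0173 and solving for X on (0,1) gives X = 0.225.

X = 0.225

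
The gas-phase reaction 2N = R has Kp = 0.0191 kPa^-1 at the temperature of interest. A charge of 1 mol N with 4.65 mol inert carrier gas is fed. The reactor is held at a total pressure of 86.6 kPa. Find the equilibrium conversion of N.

X = 0.297

Let X = conversion of N (basis 1 mol N); extent of reaction ξ = 0.5X.
At extent ξ: n_N = 1 − X; n_R = 0.5X; n_I = 4.65 (inert).
Summing: n_T = 5.65 − 0.5X.
With p_i = (n_i/n_T)P, Kp = p_R / (p_N^2).
Substituting and setting equal to 0.0191 kPa^-1 gives a polynomial in X; the root in (0,1) is X = 0.297.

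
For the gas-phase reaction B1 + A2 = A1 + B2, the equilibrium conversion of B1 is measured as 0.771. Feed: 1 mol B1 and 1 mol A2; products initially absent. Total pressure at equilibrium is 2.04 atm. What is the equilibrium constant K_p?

K_p = 11.3

Basis: 1 mol B1 initially; let X = conversion of B1. Extent ξ = X.
At extent ξ: n_B1 = 1 − X; n_A2 = 1 − X; n_A1 = X; n_B2 = X.
Since Δν = 0, n_T = 2 throughout.
At X = 0.771: n_B1 = 0.229, n_A2 = 0.229, n_A1 = 0.771, n_B2 = 0.771, n_T = 2.
p_i = (n_i/n_T)·P. K_p = p_A1 p_B2 / (p_B1 p_A2) = 11.3.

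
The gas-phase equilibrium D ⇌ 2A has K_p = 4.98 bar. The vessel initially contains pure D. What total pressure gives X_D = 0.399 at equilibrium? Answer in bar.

Basis: 1 mol D initially; let X = conversion of D. Extent ξ = X.
Mole table: n_D = 1 − X; n_A = 2X.
n_T = Σnᵢ = 1 + X.
K_p = p_A^2 / (p_D) with p_i = (n_i/n_T)·P.
At X = 0.399: the mole-fraction product g(X) = Π y_i^ν_i = 0.7574. Since K_p = g(X)·P^{1}, P = (K_p/g)^(1/1) = (4.98/0.7574)^(1/1) = 6.58 bar.

P = 6.58 bar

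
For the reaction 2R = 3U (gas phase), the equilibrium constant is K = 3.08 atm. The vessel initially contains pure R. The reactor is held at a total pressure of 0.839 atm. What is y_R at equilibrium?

Let X = conversion of R (basis 1 mol R); extent of reaction ξ = 0.5X.
At extent ξ: n_R = 1 − X; n_U = 1.5X.
Summing: n_T = 1 + 0.5X.
With p_i = (n_i/n_T)P, K = p_U^3 / (p_R^2).
Substituting and setting equal to 3.08 atm gives a polynomial in X; the root in (0,1) is X = 0.605.
Then n_R = 0.395, n_T = 1.3, so y_R = 0.303.

y_R = 0.303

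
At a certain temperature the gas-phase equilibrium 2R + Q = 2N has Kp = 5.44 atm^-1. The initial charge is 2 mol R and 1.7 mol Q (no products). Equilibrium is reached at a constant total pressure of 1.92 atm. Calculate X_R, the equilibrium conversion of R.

Basis: 2 mol R initially; let X = conversion of R. Extent ξ = X.
Mole table: n_R = 2 − 2X; n_Q = 1.7 − X; n_N = 2X.
Summing: n_T = 3.7 − X.
y_i = n_i/n_T, p_i = y_i·P. Kp = p_N^2 / (p_R^2 p_Q).
Equating to 5.44 atm^-1 and solving on 0 < X < 1: X = 0.654.

X = 0.654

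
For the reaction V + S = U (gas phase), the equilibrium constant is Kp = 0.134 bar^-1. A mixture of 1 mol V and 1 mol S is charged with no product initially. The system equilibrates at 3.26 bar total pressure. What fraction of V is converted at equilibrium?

Take 1 mol V as basis and let X be its fractional conversion, so ξ = X.
Mole table: n_V = 1 − X; n_S = 1 − X; n_U = X.
Total moles n_T = 2 − X.
Mole fractions y_i = n_i/n_T; Kp = p_U / (p_V p_S) with p_i = y_i·P.
Substituting and setting equal to 0.134 bar^-1 gives a polynomial in X; the root in (0,1) is X = 0.166.

X = 0.166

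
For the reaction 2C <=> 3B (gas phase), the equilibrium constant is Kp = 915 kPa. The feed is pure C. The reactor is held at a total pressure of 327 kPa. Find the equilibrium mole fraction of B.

y_B = 0.671

Take 1 mol C as basis and let X be its fractional conversion, so ξ = 0.5X.
Moles: n_C = 1 − X; n_B = 1.5X.
Summing: n_T = 1 + 0.5X.
y_i = n_i/n_T, p_i = y_i·P. Kp = p_B^3 / (p_C^2).
Substituting and setting equal to 915 kPa gives a polynomial in X; the root in (0,1) is X = 0.576.
Then n_B = 0.865, n_T = 1.29, so y_B = 0.671.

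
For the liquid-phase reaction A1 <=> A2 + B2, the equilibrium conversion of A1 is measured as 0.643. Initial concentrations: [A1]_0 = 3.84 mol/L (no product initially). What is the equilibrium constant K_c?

K_c = 4.45 mol/L

Let X = conversion of A1.
Concentrations: [A1] = 3.84 − 3.84X; [A2] = 3.84X; [B2] = 3.84X.
At X = 0.643: [A1] = 1.37, [A2] = 2.47, [B2] = 2.47.
K_c = [A2] [B2] / ([A1]) = 4.45 mol/L.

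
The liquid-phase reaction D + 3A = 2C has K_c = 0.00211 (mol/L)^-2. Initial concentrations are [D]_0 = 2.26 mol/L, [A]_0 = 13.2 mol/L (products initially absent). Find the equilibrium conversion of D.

X = 0.401

Let X = conversion of D; extent ξ = 2.26·X mol/L.
Concentrations: [D] = 2.26 − 2.26X; [A] = 13.2 − 6.78X; [C] = 4.52X.
K_c = [C]^2 / ([D] [A]^3).
This equals 0.00211 at X = 0.401 (the root in 0 < X < 1).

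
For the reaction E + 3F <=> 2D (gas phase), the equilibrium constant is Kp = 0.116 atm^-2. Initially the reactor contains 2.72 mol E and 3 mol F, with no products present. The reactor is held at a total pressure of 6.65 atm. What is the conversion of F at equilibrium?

Take 3 mol F as basis and let X be its fractional conversion, so ξ = X.
Moles: n_E = 2.72 − X; n_F = 3 − 3X; n_D = 2X.
Total moles n_T = 5.72 − 2X.
Mole fractions y_i = n_i/n_T; Kp = p_D^2 / (p_E p_F^3) with p_i = y_i·P.
Setting this equal to 0.116 atm^-2 and taking the physical root (0 < X < 1) gives X = 0.556.

X = 0.556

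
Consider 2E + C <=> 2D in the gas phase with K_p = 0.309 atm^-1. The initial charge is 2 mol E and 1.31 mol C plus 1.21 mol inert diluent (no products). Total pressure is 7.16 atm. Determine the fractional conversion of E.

Take 2 mol E as basis and let X be its fractional conversion, so ξ = X.
Species balance: n_E = 2 − 2X; n_C = 1.31 − X; n_D = 2X; n_I = 1.21 (inert).
Total moles n_T = 4.52 − X.
y_i = n_i/n_T, p_i = y_i·P. K_p = p_D^2 / (p_E^2 p_C).
Equating to 0.309 atm^-1 and solving on 0 < X < 1: X = 0.410.

X = 0.410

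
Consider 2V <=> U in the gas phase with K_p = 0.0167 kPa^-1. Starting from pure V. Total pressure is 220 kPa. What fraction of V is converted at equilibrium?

Basis: 1 mol V initially; let X = conversion of V. Extent ξ = 0.5X.
Mole table: n_V = 1 − X; n_U = 0.5X.
Total moles n_T = 1 − 0.5X.
With p_i = (n_i/n_T)P, K_p = p_U / (p_V^2).
Equating to 0.0167 kPa^-1 and solving on 0 < X < 1: X = 0.748.

X = 0.748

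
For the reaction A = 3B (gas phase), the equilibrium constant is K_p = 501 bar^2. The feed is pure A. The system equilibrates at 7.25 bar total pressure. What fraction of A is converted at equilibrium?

Take 1 mol A as basis and let X be its fractional conversion, so ξ = X.
Species balance: n_A = 1 − X; n_B = 3X.
Summing: n_T = 1 + 2X.
Mole fractions y_i = n_i/n_T; K_p = p_B^3 / (p_A) with p_i = y_i·P.
This yields a degree-3 equation in X; solving on (0,1), X = 0.790.

X = 0.790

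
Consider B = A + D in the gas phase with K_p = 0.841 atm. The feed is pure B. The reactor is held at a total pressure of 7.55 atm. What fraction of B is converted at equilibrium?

X = 0.317

Basis: 1 mol B initially; let X = conversion of B. Extent ξ = X.
Species balance: n_B = 1 − X; n_A = X; n_D = X.
Summing: n_T = 1 + X.
y_i = n_i/n_T, p_i = y_i·P. K_p = p_A p_D / (p_B).
Equating to 0.841 atm and solving on 0 < X < 1: X = 0.317.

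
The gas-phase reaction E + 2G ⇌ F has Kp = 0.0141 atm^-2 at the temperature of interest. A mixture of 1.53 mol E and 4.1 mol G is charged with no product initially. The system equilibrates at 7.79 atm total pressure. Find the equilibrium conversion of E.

Take 1.53 mol E as basis and let X be its fractional conversion, so ξ = 1.53X.
Mole table: n_E = 1.53 − 1.53X; n_G = 4.1 − 3.06X; n_F = 1.53X.
Summing: n_T = 5.63 − 3.06X.
With p_i = (n_i/n_T)P, Kp = p_F / (p_E p_G^2).
Setting this equal to 0.0141 atm^-2 and taking the physical root (0 < X < 1) gives X = 0.283.

X = 0.283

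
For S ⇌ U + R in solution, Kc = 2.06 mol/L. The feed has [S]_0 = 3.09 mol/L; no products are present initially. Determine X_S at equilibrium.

Let X = conversion of S; extent ξ = 3.09·X mol/L.
Concentrations: [S] = 3.09 − 3.09X; [U] = 3.09X; [R] = 3.09X.
Kc = [U] [R] / ([S]).
This equals 2.06 at X = 0.549 (the root in 0 < X < 1).

X = 0.549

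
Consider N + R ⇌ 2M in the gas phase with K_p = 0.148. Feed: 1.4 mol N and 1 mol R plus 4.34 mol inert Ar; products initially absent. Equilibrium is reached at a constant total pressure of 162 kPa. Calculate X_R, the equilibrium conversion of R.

X = 0.190

Take 1 mol R as basis and let X be its fractional conversion, so ξ = X.
Moles: n_N = 1.4 − X; n_R = 1 − X; n_M = 2X; n_I = 4.34 (inert).
Since Δν = 0, n_T = 6.74 throughout.
Mole fractions y_i = n_i/n_T; K_p = p_M^2 / (p_N p_R) with p_i = y_i·P.
Equating to 0.148 and solving on 0 < X < 1: X = 0.190.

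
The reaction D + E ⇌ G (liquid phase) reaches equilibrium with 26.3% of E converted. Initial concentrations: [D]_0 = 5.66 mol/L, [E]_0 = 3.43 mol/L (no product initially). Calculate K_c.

Let X = conversion of E.
Concentrations: [D] = 5.66 − 3.43X; [E] = 3.43 − 3.43X; [G] = 3.43X.
At X = 0.263: [D] = 4.76, [E] = 2.53, [G] = 0.902.
K_c = [G] / ([D] [E]) = 0.075 L/mol.

K_c = 0.075 L/mol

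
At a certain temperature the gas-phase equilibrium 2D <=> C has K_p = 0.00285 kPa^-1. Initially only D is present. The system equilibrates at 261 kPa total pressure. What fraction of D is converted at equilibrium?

Take 1 mol D as basis and let X be its fractional conversion, so ξ = 0.5X.
Mole table: n_D = 1 − X; n_C = 0.5X.
Total moles n_T = 1 − 0.5X.
With p_i = (n_i/n_T)P, K_p = p_C / (p_D^2).
Equating to 0.00285 kPa^-1 and solving on 0 < X < 1: X = 0.498.

X = 0.498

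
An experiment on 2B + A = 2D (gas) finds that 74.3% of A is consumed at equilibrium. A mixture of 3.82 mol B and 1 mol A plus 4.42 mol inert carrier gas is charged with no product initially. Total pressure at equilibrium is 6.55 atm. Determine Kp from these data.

Kp = 2.05 atm^-1

Let X = conversion of A (basis 1 mol A); extent of reaction ξ = X.
Moles: n_B = 3.82 − 2X; n_A = 1 − X; n_D = 2X; n_I = 4.42 (inert).
Summing: n_T = 9.24 − X.
At X = 0.743: n_B = 2.33, n_A = 0.257, n_D = 1.49, n_T = 8.5.
p_i = (n_i/n_T)·P. Kp = p_D^2 / (p_B^2 p_A) = 2.05 atm^-1.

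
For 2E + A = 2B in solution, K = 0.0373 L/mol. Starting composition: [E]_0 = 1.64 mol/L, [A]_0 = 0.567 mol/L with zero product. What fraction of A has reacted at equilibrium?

Let X = conversion of A; extent ξ = 0.567·X mol/L.
Concentrations: [E] = 1.64 − 1.13X; [A] = 0.567 − 0.567X; [B] = 1.13X.
K = [B]^2 / ([E]^2 [A]).
Setting equal to 0.0373 and solving for X on (0,1) gives X = 0.169.

X = 0.169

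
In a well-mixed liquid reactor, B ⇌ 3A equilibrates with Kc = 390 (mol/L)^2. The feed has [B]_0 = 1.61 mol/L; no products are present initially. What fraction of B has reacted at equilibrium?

X = 0.878

Let X = conversion of B; extent ξ = 1.61·X mol/L.
Concentrations: [B] = 1.61 − 1.61X; [A] = 4.83X.
Kc = [A]^3 / ([B]).
Solving Kc = 390 for X ∈ (0,1): X = 0.878.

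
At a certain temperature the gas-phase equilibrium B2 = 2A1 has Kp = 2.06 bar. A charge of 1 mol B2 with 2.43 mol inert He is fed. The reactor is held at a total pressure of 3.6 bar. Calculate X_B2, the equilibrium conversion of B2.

Let X = conversion of B2 (basis 1 mol B2); extent of reaction ξ = X.
Species balance: n_B2 = 1 − X; n_A1 = 2X; n_I = 2.43 (inert).
Summing: n_T = 3.43 + X.
Mole fractions y_i = n_i/n_T; Kp = p_A1^2 / (p_B2) with p_i = y_i·P.
Setting this equal to 2.06 bar and taking the physical root (0 < X < 1) gives X = 0.521.

X = 0.521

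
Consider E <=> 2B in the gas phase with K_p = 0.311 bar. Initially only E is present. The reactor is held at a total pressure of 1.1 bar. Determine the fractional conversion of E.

X = 0.257

Take 1 mol E as basis and let X be its fractional conversion, so ξ = X.
At extent ξ: n_E = 1 − X; n_B = 2X.
Summing: n_T = 1 + X.
Mole fractions y_i = n_i/n_T; K_p = p_B^2 / (p_E) with p_i = y_i·P.
This yields a degree-2 equation in X; solving on (0,1), X = 0.257.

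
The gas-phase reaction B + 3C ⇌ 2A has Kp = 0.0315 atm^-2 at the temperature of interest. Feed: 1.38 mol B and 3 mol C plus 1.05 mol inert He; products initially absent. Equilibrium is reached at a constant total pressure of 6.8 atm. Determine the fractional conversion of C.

Take 3 mol C as basis and let X be its fractional conversion, so ξ = X.
At extent ξ: n_B = 1.38 − X; n_C = 3 − 3X; n_A = 2X; n_I = 1.05 (inert).
Summing: n_T = 5.43 − 2X.
y_i = n_i/n_T, p_i = y_i·P. Kp = p_A^2 / (p_B p_C^3).
Substituting and setting equal to 0.0315 atm^-2 gives a polynomial in X; the root in (0,1) is X = 0.351.

X = 0.351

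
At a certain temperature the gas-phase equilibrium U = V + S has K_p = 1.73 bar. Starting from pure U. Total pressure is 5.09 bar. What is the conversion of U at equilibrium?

Basis: 1 mol U initially; let X = conversion of U. Extent ξ = X.
Species balance: n_U = 1 − X; n_V = X; n_S = X.
n_T = Σnᵢ = 1 + X.
Mole fractions y_i = n_i/n_T; K_p = p_V p_S / (p_U) with p_i = y_i·P.
This yields a degree-2 equation in X; solving on (0,1), X = 0.504.

X = 0.504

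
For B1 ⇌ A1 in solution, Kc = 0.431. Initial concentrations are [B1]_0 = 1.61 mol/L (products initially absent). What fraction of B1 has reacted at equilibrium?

X = 0.301

Let X = conversion of B1; extent ξ = 1.61·X mol/L.
Concentrations: [B1] = 1.61 − 1.61X; [A1] = 1.61X.
Kc = [A1] / ([B1]).
Solving Kc = 0.431 for X ∈ (0,1): X = 0.301.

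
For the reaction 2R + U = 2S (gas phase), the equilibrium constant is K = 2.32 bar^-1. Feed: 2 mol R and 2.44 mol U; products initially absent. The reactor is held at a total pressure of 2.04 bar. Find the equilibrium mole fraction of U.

Basis: 2 mol R initially; let X = conversion of R. Extent ξ = X.
Moles: n_R = 2 − 2X; n_U = 2.44 − X; n_S = 2X.
n_T = Σnᵢ = 4.44 − X.
With p_i = (n_i/n_T)P, K = p_S^2 / (p_R^2 p_U).
Equating to 2.32 bar^-1 and solving on 0 < X < 1: X = 0.601.
Then n_U = 1.84, n_T = 3.84, so y_U = 0.479.

y_U = 0.479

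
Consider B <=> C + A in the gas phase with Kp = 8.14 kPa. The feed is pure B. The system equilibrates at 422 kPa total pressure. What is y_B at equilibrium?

y_B = 0.758

Let X = conversion of B (basis 1 mol B); extent of reaction ξ = X.
At extent ξ: n_B = 1 − X; n_C = X; n_A = X.
n_T = Σnᵢ = 1 + X.
Mole fractions y_i = n_i/n_T; Kp = p_C p_A / (p_B) with p_i = y_i·P.
Substituting and setting equal to 8.14 kPa gives a polynomial in X; the root in (0,1) is X = 0.138.
Then n_B = 0.862, n_T = 1.14, so y_B = 0.758.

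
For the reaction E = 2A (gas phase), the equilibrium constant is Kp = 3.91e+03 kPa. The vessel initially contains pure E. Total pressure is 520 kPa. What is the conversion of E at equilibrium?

Let X = conversion of E (basis 1 mol E); extent of reaction ξ = X.
Species balance: n_E = 1 − X; n_A = 2X.
Total moles n_T = 1 + X.
y_i = n_i/n_T, p_i = y_i·P. Kp = p_A^2 / (p_E).
Setting this equal to 3.91e+03 kPa and taking the physical root (0 < X < 1) gives X = 0.808.

X = 0.808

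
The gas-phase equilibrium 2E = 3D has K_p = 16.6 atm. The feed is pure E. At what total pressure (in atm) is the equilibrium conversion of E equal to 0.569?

P = 6.37 atm

Take 1 mol E as basis and let X be its fractional conversion, so ξ = 0.5X.
Species balance: n_E = 1 − X; n_D = 1.5X.
n_T = Σnᵢ = 1 + 0.5X.
K_p = p_D^3 / (p_E^2) with p_i = (n_i/n_T)·P.
At X = 0.569: the mole-fraction product g(X) = Π y_i^ν_i = 2.606. Since K_p = g(X)·P^{1}, P = (K_p/g)^(1/1) = (16.6/2.606)^(1/1) = 6.37 atm.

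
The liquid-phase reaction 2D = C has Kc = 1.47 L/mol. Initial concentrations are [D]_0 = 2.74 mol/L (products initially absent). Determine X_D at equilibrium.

Let X = conversion of D; extent ξ = 2.74X/2 mol/L.
Concentrations: [D] = 2.74 − 2.74X; [C] = 1.37X.
Kc = [C] / ([D]^2).
Equating to 1.47 L/mol: the physical root is X = 0.704.

X = 0.704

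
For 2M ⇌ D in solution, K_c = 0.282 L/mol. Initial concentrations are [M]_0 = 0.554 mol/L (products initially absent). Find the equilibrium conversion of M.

Let X = conversion of M; extent ξ = 0.554X/2 mol/L.
Concentrations: [M] = 0.554 − 0.554X; [D] = 0.277X.
K_c = [D] / ([M]^2).
Setting equal to 0.282 and solving for X on (0,1) gives X = 0.200.

X = 0.200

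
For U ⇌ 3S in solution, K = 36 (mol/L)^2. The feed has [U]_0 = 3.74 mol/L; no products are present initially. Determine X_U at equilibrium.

X = 0.388

Let X = conversion of U; extent ξ = 3.74·X mol/L.
Concentrations: [U] = 3.74 − 3.74X; [S] = 11.2X.
K = [S]^3 / ([U]).
Equating to 36 (mol/L)^2: the physical root is X = 0.388.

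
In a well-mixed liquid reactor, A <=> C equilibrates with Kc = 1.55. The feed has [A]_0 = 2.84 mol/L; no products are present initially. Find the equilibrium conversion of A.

Let X = conversion of A; extent ξ = 2.84·X mol/L.
Concentrations: [A] = 2.84 − 2.84X; [C] = 2.84X.
Kc = [C] / ([A]).
Solving Kc = 1.55 for X ∈ (0,1): X = 0.608.

X = 0.608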